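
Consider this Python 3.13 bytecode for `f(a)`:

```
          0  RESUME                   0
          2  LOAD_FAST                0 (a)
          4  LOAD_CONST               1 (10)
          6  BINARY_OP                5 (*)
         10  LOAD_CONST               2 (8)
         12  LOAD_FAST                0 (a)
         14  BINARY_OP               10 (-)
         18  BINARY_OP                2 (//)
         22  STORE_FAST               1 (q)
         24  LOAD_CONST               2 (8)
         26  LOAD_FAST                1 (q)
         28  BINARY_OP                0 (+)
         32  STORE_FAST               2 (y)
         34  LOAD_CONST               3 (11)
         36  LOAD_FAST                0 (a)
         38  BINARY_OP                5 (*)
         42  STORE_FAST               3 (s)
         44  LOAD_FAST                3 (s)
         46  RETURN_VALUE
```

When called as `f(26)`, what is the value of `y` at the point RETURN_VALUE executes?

-7

LOAD_FAST a → push 26. Stack: [26]
LOAD_CONST → push 10. Stack: [26, 10]
BINARY_OP * → 26 * 10 = 260. Stack: [260]
LOAD_CONST → push 8. Stack: [260, 8]
LOAD_FAST a → push 26. Stack: [260, 8, 26]
BINARY_OP - → 8 - 26 = -18. Stack: [260, -18]
BINARY_OP // → 260 // -18 = -15. Stack: [-15]
STORE_FAST q → q=-15. Stack: []
LOAD_CONST → push 8. Stack: [8]
LOAD_FAST q → push -15. Stack: [8, -15]
BINARY_OP + → 8 + -15 = -7. Stack: [-7]
STORE_FAST y → y=-7. Stack: []
LOAD_CONST → push 11. Stack: [11]
LOAD_FAST a → push 26. Stack: [11, 26]
BINARY_OP * → 11 * 26 = 286. Stack: [286]
STORE_FAST s → s=286. Stack: []
LOAD_FAST s → push 286. Stack: [286]
RETURN_VALUE → return 286.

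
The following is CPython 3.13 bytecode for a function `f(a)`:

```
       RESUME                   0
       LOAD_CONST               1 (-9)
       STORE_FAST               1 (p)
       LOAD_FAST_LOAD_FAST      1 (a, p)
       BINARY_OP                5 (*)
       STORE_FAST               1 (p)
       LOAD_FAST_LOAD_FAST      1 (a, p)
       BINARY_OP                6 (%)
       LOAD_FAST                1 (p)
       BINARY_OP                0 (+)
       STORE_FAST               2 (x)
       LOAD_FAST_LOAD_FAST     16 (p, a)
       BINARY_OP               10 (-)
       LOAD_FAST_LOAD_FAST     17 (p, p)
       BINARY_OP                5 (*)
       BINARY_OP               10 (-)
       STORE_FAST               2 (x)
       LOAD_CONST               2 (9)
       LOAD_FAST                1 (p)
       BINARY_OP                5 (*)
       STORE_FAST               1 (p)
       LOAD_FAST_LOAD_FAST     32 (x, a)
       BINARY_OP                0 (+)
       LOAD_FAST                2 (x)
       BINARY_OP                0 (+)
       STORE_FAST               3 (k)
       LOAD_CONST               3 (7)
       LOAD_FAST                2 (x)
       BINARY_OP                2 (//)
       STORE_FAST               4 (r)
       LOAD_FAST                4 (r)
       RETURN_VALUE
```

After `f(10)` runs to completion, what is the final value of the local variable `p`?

-810

LOAD_CONST → push -9. Stack: [-9]
STORE_FAST p → p=-9. Stack: []
LOAD_FAST_LOAD_FAST a,p → push 10,-9. Stack: [10, -9]
BINARY_OP * → 10 * -9 = -90. Stack: [-90]
STORE_FAST p → p=-90. Stack: []
LOAD_FAST_LOAD_FAST a,p → push 10,-90. Stack: [10, -90]
BINARY_OP % → 10 % -90 = -80. Stack: [-80]
LOAD_FAST p → push -90. Stack: [-80, -90]
BINARY_OP + → -80 + -90 = -170. Stack: [-170]
STORE_FAST x → x=-170. Stack: []
LOAD_FAST_LOAD_FAST p,a → push -90,10. Stack: [-90, 10]
BINARY_OP - → -90 - 10 = -100. Stack: [-100]
LOAD_FAST_LOAD_FAST p,p → push -90,-90. Stack: [-100, -90, -90]
BINARY_OP * → -90 * -90 = 8100. Stack: [-100, 8100]
BINARY_OP - → -100 - 8100 = -8200. Stack: [-8200]
STORE_FAST x → x=-8200. Stack: []
LOAD_CONST → push 9. Stack: [9]
LOAD_FAST p → push -90. Stack: [9, -90]
BINARY_OP * → 9 * -90 = -810. Stack: [-810]
STORE_FAST p → p=-810. Stack: []
LOAD_FAST_LOAD_FAST x,a → push -8200,10. Stack: [-8200, 10]
BINARY_OP + → -8200 + 10 = -8190. Stack: [-8190]
LOAD_FAST x → push -8200. Stack: [-8190, -8200]
BINARY_OP + → -8190 + -8200 = -16390. Stack: [-16390]
STORE_FAST k → k=-16390. Stack: []
LOAD_CONST → push 7. Stack: [7]
LOAD_FAST x → push -8200. Stack: [7, -8200]
BINARY_OP // → 7 // -8200 = -1. Stack: [-1]
STORE_FAST r → r=-1. Stack: []
LOAD_FAST r → push -1. Stack: [-1]
RETURN_VALUE → return -1.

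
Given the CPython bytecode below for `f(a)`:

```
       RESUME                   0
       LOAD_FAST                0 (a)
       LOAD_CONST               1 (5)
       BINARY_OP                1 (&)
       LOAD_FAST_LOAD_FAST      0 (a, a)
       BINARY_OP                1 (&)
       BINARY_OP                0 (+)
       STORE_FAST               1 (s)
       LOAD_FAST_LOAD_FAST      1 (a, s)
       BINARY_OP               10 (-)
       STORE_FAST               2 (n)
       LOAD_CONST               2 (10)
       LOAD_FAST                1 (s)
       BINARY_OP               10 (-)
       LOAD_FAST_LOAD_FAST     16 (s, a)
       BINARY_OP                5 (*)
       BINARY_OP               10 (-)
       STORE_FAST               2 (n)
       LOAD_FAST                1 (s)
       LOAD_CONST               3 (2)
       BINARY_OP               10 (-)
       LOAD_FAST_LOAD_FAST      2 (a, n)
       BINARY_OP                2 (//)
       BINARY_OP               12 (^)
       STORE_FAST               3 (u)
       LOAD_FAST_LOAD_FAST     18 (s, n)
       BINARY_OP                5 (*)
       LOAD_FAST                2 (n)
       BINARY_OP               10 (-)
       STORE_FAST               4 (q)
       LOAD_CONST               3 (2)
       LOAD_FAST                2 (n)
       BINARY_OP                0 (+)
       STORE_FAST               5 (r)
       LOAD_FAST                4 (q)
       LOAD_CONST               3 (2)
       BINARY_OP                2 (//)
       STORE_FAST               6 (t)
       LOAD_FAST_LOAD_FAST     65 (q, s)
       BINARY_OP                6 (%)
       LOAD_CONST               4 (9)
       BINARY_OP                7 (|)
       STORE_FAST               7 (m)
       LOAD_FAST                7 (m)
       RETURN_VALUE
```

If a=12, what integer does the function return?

15

LOAD_FAST a → push 12. Stack: [12]
LOAD_CONST → push 5. Stack: [12, 5]
BINARY_OP & → 12 & 5 = 4. Stack: [4]
LOAD_FAST_LOAD_FAST a,a → push 12,12. Stack: [4, 12, 12]
BINARY_OP & → 12 & 12 = 12. Stack: [4, 12]
BINARY_OP + → 4 + 12 = 16. Stack: [16]
STORE_FAST s → s=16. Stack: []
LOAD_FAST_LOAD_FAST a,s → push 12,16. Stack: [12, 16]
BINARY_OP - → 12 - 16 = -4. Stack: [-4]
STORE_FAST n → n=-4. Stack: []
LOAD_CONST → push 10. Stack: [10]
LOAD_FAST s → push 16. Stack: [10, 16]
BINARY_OP - → 10 - 16 = -6. Stack: [-6]
LOAD_FAST_LOAD_FAST s,a → push 16,12. Stack: [-6, 16, 12]
BINARY_OP * → 16 * 12 = 192. Stack: [-6, 192]
BINARY_OP - → -6 - 192 = -198. Stack: [-198]
STORE_FAST n → n=-198. Stack: []
LOAD_FAST s → push 16. Stack: [16]
LOAD_CONST → push 2. Stack: [16, 2]
BINARY_OP - → 16 - 2 = 14. Stack: [14]
LOAD_FAST_LOAD_FAST a,n → push 12,-198. Stack: [14, 12, -198]
BINARY_OP // → 12 // -198 = -1. Stack: [14, -1]
BINARY_OP ^ → 14 ^ -1 = -15. Stack: [-15]
STORE_FAST u → u=-15. Stack: []
LOAD_FAST_LOAD_FAST s,n → push 16,-198. Stack: [16, -198]
BINARY_OP * → 16 * -198 = -3168. Stack: [-3168]
LOAD_FAST n → push -198. Stack: [-3168, -198]
BINARY_OP - → -3168 - -198 = -2970. Stack: [-2970]
STORE_FAST q → q=-2970. Stack: []
LOAD_CONST → push 2. Stack: [2]
LOAD_FAST n → push -198. Stack: [2, -198]
BINARY_OP + → 2 + -198 = -196. Stack: [-196]
STORE_FAST r → r=-196. Stack: []
LOAD_FAST q → push -2970. Stack: [-2970]
LOAD_CONST → push 2. Stack: [-2970, 2]
BINARY_OP // → -2970 // 2 = -1485. Stack: [-1485]
STORE_FAST t → t=-1485. Stack: []
LOAD_FAST_LOAD_FAST q,s → push -2970,16. Stack: [-2970, 16]
BINARY_OP % → -2970 % 16 = 6. Stack: [6]
LOAD_CONST → push 9. Stack: [6, 9]
BINARY_OP | → 6 | 9 = 15. Stack: [15]
STORE_FAST m → m=15. Stack: []
LOAD_FAST m → push 15. Stack: [15]
RETURN_VALUE → return 15.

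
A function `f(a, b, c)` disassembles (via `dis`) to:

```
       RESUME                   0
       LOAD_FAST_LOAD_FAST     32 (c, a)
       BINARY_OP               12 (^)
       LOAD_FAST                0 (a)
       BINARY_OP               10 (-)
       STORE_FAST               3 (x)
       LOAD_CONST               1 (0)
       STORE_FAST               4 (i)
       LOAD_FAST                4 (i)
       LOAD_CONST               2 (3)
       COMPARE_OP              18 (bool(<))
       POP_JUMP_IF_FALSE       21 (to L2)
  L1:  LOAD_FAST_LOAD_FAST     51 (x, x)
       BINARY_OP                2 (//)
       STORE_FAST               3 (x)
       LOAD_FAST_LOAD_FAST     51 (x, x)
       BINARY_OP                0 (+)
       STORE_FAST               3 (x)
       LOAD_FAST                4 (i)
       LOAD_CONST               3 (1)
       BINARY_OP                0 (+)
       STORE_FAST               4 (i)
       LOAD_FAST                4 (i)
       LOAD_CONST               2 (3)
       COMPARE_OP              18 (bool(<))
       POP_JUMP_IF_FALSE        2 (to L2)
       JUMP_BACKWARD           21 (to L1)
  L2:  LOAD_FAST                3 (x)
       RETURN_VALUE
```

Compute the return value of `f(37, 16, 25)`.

LOAD_FAST_LOAD_FAST c,a → push 25,37. Stack: [25, 37]
BINARY_OP ^ → 25 ^ 37 = 60. Stack: [60]
LOAD_FAST a → push 37. Stack: [60, 37]
BINARY_OP - → 60 - 37 = 23. Stack: [23]
STORE_FAST x → x=23. Stack: []
LOAD_CONST → push 0. Stack: [0]
STORE_FAST i → i=0. Stack: []
LOAD_FAST i → push 0. Stack: [0]
LOAD_CONST → push 3. Stack: [0, 3]
COMPARE_OP bool(<) → 0 vs 3 = True. Stack: [True]
POP_JUMP_IF_FALSE → pop True; no jump. Stack: []
LOAD_FAST_LOAD_FAST x,x → push 23,23. Stack: [23, 23]
BINARY_OP // → 23 // 23 = 1. Stack: [1]
STORE_FAST x → x=1. Stack: []
LOAD_FAST_LOAD_FAST x,x → push 1,1. Stack: [1, 1]
BINARY_OP + → 1 + 1 = 2. Stack: [2]
STORE_FAST x → x=2. Stack: []
LOAD_FAST i → push 0. Stack: [0]
LOAD_CONST → push 1. Stack: [0, 1]
BINARY_OP + → 0 + 1 = 1. Stack: [1]
STORE_FAST i → i=1. Stack: []
LOAD_FAST i → push 1. Stack: [1]
LOAD_CONST → push 3. Stack: [1, 3]
COMPARE_OP bool(<) → 1 vs 3 = True. Stack: [True]
POP_JUMP_IF_FALSE → pop True; no jump. Stack: []
LOAD_FAST_LOAD_FAST x,x → push 2,2. Stack: [2, 2]
BINARY_OP // → 2 // 2 = 1. Stack: [1]
STORE_FAST x → x=1. Stack: []
LOAD_FAST_LOAD_FAST x,x → push 1,1. Stack: [1, 1]
BINARY_OP + → 1 + 1 = 2. Stack: [2]
STORE_FAST x → x=2. Stack: []
LOAD_FAST i → push 1. Stack: [1]
LOAD_CONST → push 1. Stack: [1, 1]
BINARY_OP + → 1 + 1 = 2. Stack: [2]
STORE_FAST i → i=2. Stack: []
LOAD_FAST i → push 2. Stack: [2]
LOAD_CONST → push 3. Stack: [2, 3]
COMPARE_OP bool(<) → 2 vs 3 = True. Stack: [True]
POP_JUMP_IF_FALSE → pop True; no jump. Stack: []
LOAD_FAST_LOAD_FAST x,x → push 2,2. Stack: [2, 2]
BINARY_OP // → 2 // 2 = 1. Stack: [1]
STORE_FAST x → x=1. Stack: []
LOAD_FAST_LOAD_FAST x,x → push 1,1. Stack: [1, 1]
BINARY_OP + → 1 + 1 = 2. Stack: [2]
STORE_FAST x → x=2. Stack: []
LOAD_FAST i → push 2. Stack: [2]
LOAD_CONST → push 1. Stack: [2, 1]
BINARY_OP + → 2 + 1 = 3. Stack: [3]
STORE_FAST i → i=3. Stack: []
LOAD_FAST i → push 3. Stack: [3]
LOAD_CONST → push 3. Stack: [3, 3]
COMPARE_OP bool(<) → 3 vs 3 = False. Stack: [False]
POP_JUMP_IF_FALSE → pop False; jump. Stack: []
LOAD_FAST x → push 2. Stack: [2]
RETURN_VALUE → return 2.

2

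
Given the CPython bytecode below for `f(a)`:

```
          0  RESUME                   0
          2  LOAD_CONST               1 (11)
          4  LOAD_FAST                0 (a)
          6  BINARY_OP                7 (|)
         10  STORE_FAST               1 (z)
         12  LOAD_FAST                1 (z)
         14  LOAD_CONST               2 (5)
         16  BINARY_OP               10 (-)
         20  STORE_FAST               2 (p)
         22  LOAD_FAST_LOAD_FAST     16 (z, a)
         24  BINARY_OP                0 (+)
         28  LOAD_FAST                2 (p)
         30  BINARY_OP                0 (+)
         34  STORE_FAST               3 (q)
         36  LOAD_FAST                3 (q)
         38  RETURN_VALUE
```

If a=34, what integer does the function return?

115

LOAD_CONST → push 11. Stack: [11]
LOAD_FAST a → push 34. Stack: [11, 34]
BINARY_OP | → 11 | 34 = 43. Stack: [43]
STORE_FAST z → z=43. Stack: []
LOAD_FAST z → push 43. Stack: [43]
LOAD_CONST → push 5. Stack: [43, 5]
BINARY_OP - → 43 - 5 = 38. Stack: [38]
STORE_FAST p → p=38. Stack: []
LOAD_FAST_LOAD_FAST z,a → push 43,34. Stack: [43, 34]
BINARY_OP + → 43 + 34 = 77. Stack: [77]
LOAD_FAST p → push 38. Stack: [77, 38]
BINARY_OP + → 77 + 38 = 115. Stack: [115]
STORE_FAST q → q=115. Stack: []
LOAD_FAST q → push 115. Stack: [115]
RETURN_VALUE → return 115.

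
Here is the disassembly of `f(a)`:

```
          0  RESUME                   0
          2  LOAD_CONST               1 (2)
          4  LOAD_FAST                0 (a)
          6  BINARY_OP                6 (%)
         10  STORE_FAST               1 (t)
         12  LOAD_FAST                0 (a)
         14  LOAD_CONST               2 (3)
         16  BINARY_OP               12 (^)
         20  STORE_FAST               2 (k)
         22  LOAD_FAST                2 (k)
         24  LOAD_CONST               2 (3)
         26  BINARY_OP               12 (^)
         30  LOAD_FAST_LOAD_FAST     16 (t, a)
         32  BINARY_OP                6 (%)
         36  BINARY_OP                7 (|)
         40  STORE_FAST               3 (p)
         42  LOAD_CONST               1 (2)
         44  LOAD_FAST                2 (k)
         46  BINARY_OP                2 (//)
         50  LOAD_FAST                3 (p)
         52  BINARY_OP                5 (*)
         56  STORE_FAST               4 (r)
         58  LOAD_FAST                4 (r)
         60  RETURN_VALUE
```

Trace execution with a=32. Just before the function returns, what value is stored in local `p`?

LOAD_CONST → push 2. Stack: [2]
LOAD_FAST a → push 32. Stack: [2, 32]
BINARY_OP % → 2 % 32 = 2. Stack: [2]
STORE_FAST t → t=2. Stack: []
LOAD_FAST a → push 32. Stack: [32]
LOAD_CONST → push 3. Stack: [32, 3]
BINARY_OP ^ → 32 ^ 3 = 35. Stack: [35]
STORE_FAST k → k=35. Stack: []
LOAD_FAST k → push 35. Stack: [35]
LOAD_CONST → push 3. Stack: [35, 3]
BINARY_OP ^ → 35 ^ 3 = 32. Stack: [32]
LOAD_FAST_LOAD_FAST t,a → push 2,32. Stack: [32, 2, 32]
BINARY_OP % → 2 % 32 = 2. Stack: [32, 2]
BINARY_OP | → 32 | 2 = 34. Stack: [34]
STORE_FAST p → p=34. Stack: []
LOAD_CONST → push 2. Stack: [2]
LOAD_FAST k → push 35. Stack: [2, 35]
BINARY_OP // → 2 // 35 = 0. Stack: [0]
LOAD_FAST p → push 34. Stack: [0, 34]
BINARY_OP * → 0 * 34 = 0. Stack: [0]
STORE_FAST r → r=0. Stack: []
LOAD_FAST r → push 0. Stack: [0]
RETURN_VALUE → return 0.

34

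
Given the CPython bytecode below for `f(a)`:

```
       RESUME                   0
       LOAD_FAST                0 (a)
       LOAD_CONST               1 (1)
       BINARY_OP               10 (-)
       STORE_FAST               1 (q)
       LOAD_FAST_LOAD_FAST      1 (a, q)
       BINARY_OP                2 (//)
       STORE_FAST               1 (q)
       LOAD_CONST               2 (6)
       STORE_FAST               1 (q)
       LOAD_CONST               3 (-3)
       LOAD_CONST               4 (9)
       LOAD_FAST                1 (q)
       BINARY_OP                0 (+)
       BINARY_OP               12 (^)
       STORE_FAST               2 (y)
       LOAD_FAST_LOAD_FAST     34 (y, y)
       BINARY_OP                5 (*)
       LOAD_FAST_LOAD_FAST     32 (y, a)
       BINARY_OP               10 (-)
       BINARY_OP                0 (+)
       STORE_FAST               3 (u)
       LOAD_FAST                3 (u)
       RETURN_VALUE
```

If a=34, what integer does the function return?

148

LOAD_FAST a → push 34. Stack: [34]
LOAD_CONST → push 1. Stack: [34, 1]
BINARY_OP - → 34 - 1 = 33. Stack: [33]
STORE_FAST q → q=33. Stack: []
LOAD_FAST_LOAD_FAST a,q → push 34,33. Stack: [34, 33]
BINARY_OP // → 34 // 33 = 1. Stack: [1]
STORE_FAST q → q=1. Stack: []
LOAD_CONST → push 6. Stack: [6]
STORE_FAST q → q=6. Stack: []
LOAD_CONST → push -3. Stack: [-3]
LOAD_CONST → push 9. Stack: [-3, 9]
LOAD_FAST q → push 6. Stack: [-3, 9, 6]
BINARY_OP + → 9 + 6 = 15. Stack: [-3, 15]
BINARY_OP ^ → -3 ^ 15 = -14. Stack: [-14]
STORE_FAST y → y=-14. Stack: []
LOAD_FAST_LOAD_FAST y,y → push -14,-14. Stack: [-14, -14]
BINARY_OP * → -14 * -14 = 196. Stack: [196]
LOAD_FAST_LOAD_FAST y,a → push -14,34. Stack: [196, -14, 34]
BINARY_OP - → -14 - 34 = -48. Stack: [196, -48]
BINARY_OP + → 196 + -48 = 148. Stack: [148]
STORE_FAST u → u=148. Stack: []
LOAD_FAST u → push 148. Stack: [148]
RETURN_VALUE → return 148.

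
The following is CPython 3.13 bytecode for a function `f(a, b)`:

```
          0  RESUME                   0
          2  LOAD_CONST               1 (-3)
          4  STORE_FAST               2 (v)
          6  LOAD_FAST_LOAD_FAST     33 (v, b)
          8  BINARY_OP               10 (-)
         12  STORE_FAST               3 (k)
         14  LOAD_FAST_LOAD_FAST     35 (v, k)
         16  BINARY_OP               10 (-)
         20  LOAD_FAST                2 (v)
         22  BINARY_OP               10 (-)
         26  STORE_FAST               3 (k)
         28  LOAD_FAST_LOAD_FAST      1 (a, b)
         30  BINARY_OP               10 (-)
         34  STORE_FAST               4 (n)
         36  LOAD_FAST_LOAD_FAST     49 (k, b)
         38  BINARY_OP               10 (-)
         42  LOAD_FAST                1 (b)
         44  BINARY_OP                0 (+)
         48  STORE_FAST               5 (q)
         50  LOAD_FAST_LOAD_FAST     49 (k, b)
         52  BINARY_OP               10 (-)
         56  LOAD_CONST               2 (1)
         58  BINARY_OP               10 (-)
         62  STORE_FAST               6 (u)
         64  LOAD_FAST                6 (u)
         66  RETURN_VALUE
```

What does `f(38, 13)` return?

2

LOAD_CONST → push -3. Stack: [-3]
STORE_FAST v → v=-3. Stack: []
LOAD_FAST_LOAD_FAST v,b → push -3,13. Stack: [-3, 13]
BINARY_OP - → -3 - 13 = -16. Stack: [-16]
STORE_FAST k → k=-16. Stack: []
LOAD_FAST_LOAD_FAST v,k → push -3,-16. Stack: [-3, -16]
BINARY_OP - → -3 - -16 = 13. Stack: [13]
LOAD_FAST v → push -3. Stack: [13, -3]
BINARY_OP - → 13 - -3 = 16. Stack: [16]
STORE_FAST k → k=16. Stack: []
LOAD_FAST_LOAD_FAST a,b → push 38,13. Stack: [38, 13]
BINARY_OP - → 38 - 13 = 25. Stack: [25]
STORE_FAST n → n=25. Stack: []
LOAD_FAST_LOAD_FAST k,b → push 16,13. Stack: [16, 13]
BINARY_OP - → 16 - 13 = 3. Stack: [3]
LOAD_FAST b → push 13. Stack: [3, 13]
BINARY_OP + → 3 + 13 = 16. Stack: [16]
STORE_FAST q → q=16. Stack: []
LOAD_FAST_LOAD_FAST k,b → push 16,13. Stack: [16, 13]
BINARY_OP - → 16 - 13 = 3. Stack: [3]
LOAD_CONST → push 1. Stack: [3, 1]
BINARY_OP - → 3 - 1 = 2. Stack: [2]
STORE_FAST u → u=2. Stack: []
LOAD_FAST u → push 2. Stack: [2]
RETURN_VALUE → return 2.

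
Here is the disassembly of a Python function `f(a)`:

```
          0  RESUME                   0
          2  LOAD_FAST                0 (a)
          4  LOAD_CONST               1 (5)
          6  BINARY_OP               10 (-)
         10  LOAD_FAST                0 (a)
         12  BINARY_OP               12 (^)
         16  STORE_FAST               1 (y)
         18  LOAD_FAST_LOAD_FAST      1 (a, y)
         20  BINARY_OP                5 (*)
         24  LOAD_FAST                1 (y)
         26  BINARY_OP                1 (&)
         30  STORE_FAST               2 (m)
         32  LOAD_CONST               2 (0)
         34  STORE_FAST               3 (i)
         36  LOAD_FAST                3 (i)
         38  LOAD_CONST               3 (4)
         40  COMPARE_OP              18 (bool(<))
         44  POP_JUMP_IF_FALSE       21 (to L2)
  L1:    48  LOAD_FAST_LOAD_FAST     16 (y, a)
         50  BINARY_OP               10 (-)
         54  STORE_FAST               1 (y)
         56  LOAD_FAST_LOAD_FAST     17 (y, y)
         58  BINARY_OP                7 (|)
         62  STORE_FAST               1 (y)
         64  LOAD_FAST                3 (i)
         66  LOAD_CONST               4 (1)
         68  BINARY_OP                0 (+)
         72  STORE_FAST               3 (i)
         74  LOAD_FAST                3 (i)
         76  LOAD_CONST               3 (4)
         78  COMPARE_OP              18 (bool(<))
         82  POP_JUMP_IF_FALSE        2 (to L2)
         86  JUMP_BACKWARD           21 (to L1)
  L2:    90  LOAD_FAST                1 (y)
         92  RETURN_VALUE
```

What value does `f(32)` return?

-69

LOAD_FAST a → push 32
LOAD_CONST → push 5
BINARY_OP - → 32 - 5 = 27
LOAD_FAST a → push 32
BINARY_OP ^ → 27 ^ 32 = 59
STORE_FAST y → y=59
LOAD_FAST_LOAD_FAST a,y → push 32,59
BINARY_OP * → 32 * 59 = 1888
LOAD_FAST y → push 59
BINARY_OP & → 1888 & 59 = 32
STORE_FAST m → m=32
LOAD_CONST → push 0
STORE_FAST i → i=0
LOAD_FAST i → push 0
LOAD_CONST → push 4
COMPARE_OP bool(<) → 0 vs 4 = True
POP_JUMP_IF_FALSE → pop True; no jump
LOAD_FAST_LOAD_FAST y,a → push 59,32
BINARY_OP - → 59 - 32 = 27
STORE_FAST y → y=27
LOAD_FAST_LOAD_FAST y,y → push 27,27
BINARY_OP | → 27 | 27 = 27
STORE_FAST y → y=27
LOAD_FAST i → push 0
LOAD_CONST → push 1
BINARY_OP + → 0 + 1 = 1
STORE_FAST i → i=1
LOAD_FAST i → push 1
LOAD_CONST → push 4
COMPARE_OP bool(<) → 1 vs 4 = True
POP_JUMP_IF_FALSE → pop True; no jump
LOAD_FAST_LOAD_FAST y,a → push 27,32
BINARY_OP - → 27 - 32 = -5
STORE_FAST y → y=-5
LOAD_FAST_LOAD_FAST y,y → push -5,-5
BINARY_OP | → -5 | -5 = -5
STORE_FAST y → y=-5
LOAD_FAST i → push 1
LOAD_CONST → push 1
BINARY_OP + → 1 + 1 = 2
STORE_FAST i → i=2
LOAD_FAST i → push 2
LOAD_CONST → push 4
COMPARE_OP bool(<) → 2 vs 4 = True
POP_JUMP_IF_FALSE → pop True; no jump
LOAD_FAST_LOAD_FAST y,a → push -5,32
BINARY_OP - → -5 - 32 = -37
STORE_FAST y → y=-37
LOAD_FAST_LOAD_FAST y,y → push -37,-37
BINARY_OP | → -37 | -37 = -37
STORE_FAST y → y=-37
LOAD_FAST i → push 2
LOAD_CONST → push 1
BINARY_OP + → 2 + 1 = 3
STORE_FAST i → i=3
LOAD_FAST i → push 3
LOAD_CONST → push 4
COMPARE_OP bool(<) → 3 vs 4 = True
POP_JUMP_IF_FALSE → pop True; no jump
LOAD_FAST_LOAD_FAST y,a → push -37,32
BINARY_OP - → -37 - 32 = -69
STORE_FAST y → y=-69
LOAD_FAST_LOAD_FAST y,y → push -69,-69
BINARY_OP | → -69 | -69 = -69
STORE_FAST y → y=-69
LOAD_FAST i → push 3
LOAD_CONST → push 1
BINARY_OP + → 3 + 1 = 4
STORE_FAST i → i=4
LOAD_FAST i → push 4
LOAD_CONST → push 4
COMPARE_OP bool(<) → 4 vs 4 = False
POP_JUMP_IF_FALSE → pop False; jump
LOAD_FAST y → push -69
RETURN_VALUE → return -69.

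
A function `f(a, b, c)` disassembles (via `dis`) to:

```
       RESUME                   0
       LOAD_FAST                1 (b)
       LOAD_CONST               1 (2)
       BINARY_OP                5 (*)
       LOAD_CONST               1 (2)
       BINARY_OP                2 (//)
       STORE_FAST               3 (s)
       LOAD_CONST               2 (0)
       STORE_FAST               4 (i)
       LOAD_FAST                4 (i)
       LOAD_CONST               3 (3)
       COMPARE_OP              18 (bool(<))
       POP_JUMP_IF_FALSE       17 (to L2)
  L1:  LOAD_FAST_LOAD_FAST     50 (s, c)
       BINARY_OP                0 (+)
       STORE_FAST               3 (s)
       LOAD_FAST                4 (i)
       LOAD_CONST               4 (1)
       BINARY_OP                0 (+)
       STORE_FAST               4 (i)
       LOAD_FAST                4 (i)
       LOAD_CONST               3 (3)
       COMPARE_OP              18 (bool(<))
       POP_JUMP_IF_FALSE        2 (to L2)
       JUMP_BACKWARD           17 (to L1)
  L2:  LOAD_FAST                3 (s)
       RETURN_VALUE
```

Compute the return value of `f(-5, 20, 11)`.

53

LOAD_FAST b → push 20. Stack: [20]
LOAD_CONST → push 2. Stack: [20, 2]
BINARY_OP * → 20 * 2 = 40. Stack: [40]
LOAD_CONST → push 2. Stack: [40, 2]
BINARY_OP // → 40 // 2 = 20. Stack: [20]
STORE_FAST s → s=20. Stack: []
LOAD_CONST → push 0. Stack: [0]
STORE_FAST i → i=0. Stack: []
LOAD_FAST i → push 0. Stack: [0]
LOAD_CONST → push 3. Stack: [0, 3]
COMPARE_OP bool(<) → 0 vs 3 = True. Stack: [True]
POP_JUMP_IF_FALSE → pop True; no jump. Stack: []
LOAD_FAST_LOAD_FAST s,c → push 20,11. Stack: [20, 11]
BINARY_OP + → 20 + 11 = 31. Stack: [31]
STORE_FAST s → s=31. Stack: []
LOAD_FAST i → push 0. Stack: [0]
LOAD_CONST → push 1. Stack: [0, 1]
BINARY_OP + → 0 + 1 = 1. Stack: [1]
STORE_FAST i → i=1. Stack: []
LOAD_FAST i → push 1. Stack: [1]
LOAD_CONST → push 3. Stack: [1, 3]
COMPARE_OP bool(<) → 1 vs 3 = True. Stack: [True]
POP_JUMP_IF_FALSE → pop True; no jump. Stack: []
LOAD_FAST_LOAD_FAST s,c → push 31,11. Stack: [31, 11]
BINARY_OP + → 31 + 11 = 42. Stack: [42]
STORE_FAST s → s=42. Stack: []
LOAD_FAST i → push 1. Stack: [1]
LOAD_CONST → push 1. Stack: [1, 1]
BINARY_OP + → 1 + 1 = 2. Stack: [2]
STORE_FAST i → i=2. Stack: []
LOAD_FAST i → push 2. Stack: [2]
LOAD_CONST → push 3. Stack: [2, 3]
COMPARE_OP bool(<) → 2 vs 3 = True. Stack: [True]
POP_JUMP_IF_FALSE → pop True; no jump. Stack: []
LOAD_FAST_LOAD_FAST s,c → push 42,11. Stack: [42, 11]
BINARY_OP + → 42 + 11 = 53. Stack: [53]
STORE_FAST s → s=53. Stack: []
LOAD_FAST i → push 2. Stack: [2]
LOAD_CONST → push 1. Stack: [2, 1]
BINARY_OP + → 2 + 1 = 3. Stack: [3]
STORE_FAST i → i=3. Stack: []
LOAD_FAST i → push 3. Stack: [3]
LOAD_CONST → push 3. Stack: [3, 3]
COMPARE_OP bool(<) → 3 vs 3 = False. Stack: [False]
POP_JUMP_IF_FALSE → pop False; jump. Stack: []
LOAD_FAST s → push 53. Stack: [53]
RETURN_VALUE → return 53.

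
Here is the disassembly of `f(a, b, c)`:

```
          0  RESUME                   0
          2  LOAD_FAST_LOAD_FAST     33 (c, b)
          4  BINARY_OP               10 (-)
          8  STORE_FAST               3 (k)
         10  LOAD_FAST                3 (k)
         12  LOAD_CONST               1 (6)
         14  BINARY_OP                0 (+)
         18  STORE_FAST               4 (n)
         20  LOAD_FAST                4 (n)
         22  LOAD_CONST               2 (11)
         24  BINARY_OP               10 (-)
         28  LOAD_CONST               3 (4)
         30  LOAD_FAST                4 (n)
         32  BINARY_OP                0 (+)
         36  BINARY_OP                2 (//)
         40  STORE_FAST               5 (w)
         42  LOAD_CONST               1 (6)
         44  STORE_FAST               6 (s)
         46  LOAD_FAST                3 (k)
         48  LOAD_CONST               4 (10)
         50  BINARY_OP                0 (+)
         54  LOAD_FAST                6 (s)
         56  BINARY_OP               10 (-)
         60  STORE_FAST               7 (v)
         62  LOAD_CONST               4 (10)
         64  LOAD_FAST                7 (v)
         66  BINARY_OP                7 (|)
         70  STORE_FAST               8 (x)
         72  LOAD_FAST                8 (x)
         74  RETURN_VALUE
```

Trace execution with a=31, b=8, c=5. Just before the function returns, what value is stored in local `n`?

LOAD_FAST_LOAD_FAST c,b → push 5,8. Stack: [5, 8]
BINARY_OP - → 5 - 8 = -3. Stack: [-3]
STORE_FAST k → k=-3. Stack: []
LOAD_FAST k → push -3. Stack: [-3]
LOAD_CONST → push 6. Stack: [-3, 6]
BINARY_OP + → -3 + 6 = 3. Stack: [3]
STORE_FAST n → n=3. Stack: []
LOAD_FAST n → push 3. Stack: [3]
LOAD_CONST → push 11. Stack: [3, 11]
BINARY_OP - → 3 - 11 = -8. Stack: [-8]
LOAD_CONST → push 4. Stack: [-8, 4]
LOAD_FAST n → push 3. Stack: [-8, 4, 3]
BINARY_OP + → 4 + 3 = 7. Stack: [-8, 7]
BINARY_OP // → -8 // 7 = -2. Stack: [-2]
STORE_FAST w → w=-2. Stack: []
LOAD_CONST → push 6. Stack: [6]
STORE_FAST s → s=6. Stack: []
LOAD_FAST k → push -3. Stack: [-3]
LOAD_CONST → push 10. Stack: [-3, 10]
BINARY_OP + → -3 + 10 = 7. Stack: [7]
LOAD_FAST s → push 6. Stack: [7, 6]
BINARY_OP - → 7 - 6 = 1. Stack: [1]
STORE_FAST v → v=1. Stack: []
LOAD_CONST → push 10. Stack: [10]
LOAD_FAST v → push 1. Stack: [10, 1]
BINARY_OP | → 10 | 1 = 11. Stack: [11]
STORE_FAST x → x=11. Stack: []
LOAD_FAST x → push 11. Stack: [11]
RETURN_VALUE → return 11.

3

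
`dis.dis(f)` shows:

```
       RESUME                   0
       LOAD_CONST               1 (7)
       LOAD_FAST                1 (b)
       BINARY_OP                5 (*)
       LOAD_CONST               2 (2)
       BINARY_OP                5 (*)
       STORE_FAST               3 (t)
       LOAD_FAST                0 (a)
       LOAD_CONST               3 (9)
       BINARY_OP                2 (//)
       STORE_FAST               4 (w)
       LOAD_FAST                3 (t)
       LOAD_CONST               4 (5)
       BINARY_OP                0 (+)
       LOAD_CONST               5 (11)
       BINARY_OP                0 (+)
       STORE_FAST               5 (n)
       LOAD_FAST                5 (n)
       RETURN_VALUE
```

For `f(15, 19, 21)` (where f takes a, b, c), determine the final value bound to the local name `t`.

266

LOAD_CONST → push 7. Stack: [7]
LOAD_FAST b → push 19. Stack: [7, 19]
BINARY_OP * → 7 * 19 = 133. Stack: [133]
LOAD_CONST → push 2. Stack: [133, 2]
BINARY_OP * → 133 * 2 = 266. Stack: [266]
STORE_FAST t → t=266. Stack: []
LOAD_FAST a → push 15. Stack: [15]
LOAD_CONST → push 9. Stack: [15, 9]
BINARY_OP // → 15 // 9 = 1. Stack: [1]
STORE_FAST w → w=1. Stack: []
LOAD_FAST t → push 266. Stack: [266]
LOAD_CONST → push 5. Stack: [266, 5]
BINARY_OP + → 266 + 5 = 271. Stack: [271]
LOAD_CONST → push 11. Stack: [271, 11]
BINARY_OP + → 271 + 11 = 282. Stack: [282]
STORE_FAST n → n=282. Stack: []
LOAD_FAST n → push 282. Stack: [282]
RETURN_VALUE → return 282.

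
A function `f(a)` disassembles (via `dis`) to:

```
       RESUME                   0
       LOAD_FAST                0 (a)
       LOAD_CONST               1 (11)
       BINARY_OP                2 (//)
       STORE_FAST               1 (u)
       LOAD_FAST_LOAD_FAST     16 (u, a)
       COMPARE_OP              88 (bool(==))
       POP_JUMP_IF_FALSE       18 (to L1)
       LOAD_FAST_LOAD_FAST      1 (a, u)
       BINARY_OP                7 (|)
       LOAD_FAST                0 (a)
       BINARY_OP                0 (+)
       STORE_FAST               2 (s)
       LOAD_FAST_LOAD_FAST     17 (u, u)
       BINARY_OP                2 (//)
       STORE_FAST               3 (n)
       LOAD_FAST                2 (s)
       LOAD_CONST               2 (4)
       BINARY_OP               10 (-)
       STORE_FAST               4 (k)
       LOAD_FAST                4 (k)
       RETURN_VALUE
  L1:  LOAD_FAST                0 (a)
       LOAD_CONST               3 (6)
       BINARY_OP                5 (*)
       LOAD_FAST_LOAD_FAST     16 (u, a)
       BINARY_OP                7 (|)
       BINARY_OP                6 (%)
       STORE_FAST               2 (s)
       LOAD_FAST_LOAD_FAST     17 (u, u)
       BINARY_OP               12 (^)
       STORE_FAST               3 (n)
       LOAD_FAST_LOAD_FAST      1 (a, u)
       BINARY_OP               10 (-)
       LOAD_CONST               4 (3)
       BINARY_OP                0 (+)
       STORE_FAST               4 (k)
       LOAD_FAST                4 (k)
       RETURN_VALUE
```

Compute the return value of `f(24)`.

LOAD_FAST a → push 24. Stack: [24]
LOAD_CONST → push 11. Stack: [24, 11]
BINARY_OP // → 24 // 11 = 2. Stack: [2]
STORE_FAST u → u=2. Stack: []
LOAD_FAST_LOAD_FAST u,a → push 2,24. Stack: [2, 24]
COMPARE_OP bool(==) → 2 vs 24 = False. Stack: [False]
POP_JUMP_IF_FALSE → pop False; jump. Stack: []
LOAD_FAST a → push 24. Stack: [24]
LOAD_CONST → push 6. Stack: [24, 6]
BINARY_OP * → 24 * 6 = 144. Stack: [144]
LOAD_FAST_LOAD_FAST u,a → push 2,24. Stack: [144, 2, 24]
BINARY_OP | → 2 | 24 = 26. Stack: [144, 26]
BINARY_OP % → 144 % 26 = 14. Stack: [14]
STORE_FAST s → s=14. Stack: []
LOAD_FAST_LOAD_FAST u,u → push 2,2. Stack: [2, 2]
BINARY_OP ^ → 2 ^ 2 = 0. Stack: [0]
STORE_FAST n → n=0. Stack: []
LOAD_FAST_LOAD_FAST a,u → push 24,2. Stack: [24, 2]
BINARY_OP - → 24 - 2 = 22. Stack: [22]
LOAD_CONST → push 3. Stack: [22, 3]
BINARY_OP + → 22 + 3 = 25. Stack: [25]
STORE_FAST k → k=25. Stack: []
LOAD_FAST k → push 25. Stack: [25]
RETURN_VALUE → return 25.

25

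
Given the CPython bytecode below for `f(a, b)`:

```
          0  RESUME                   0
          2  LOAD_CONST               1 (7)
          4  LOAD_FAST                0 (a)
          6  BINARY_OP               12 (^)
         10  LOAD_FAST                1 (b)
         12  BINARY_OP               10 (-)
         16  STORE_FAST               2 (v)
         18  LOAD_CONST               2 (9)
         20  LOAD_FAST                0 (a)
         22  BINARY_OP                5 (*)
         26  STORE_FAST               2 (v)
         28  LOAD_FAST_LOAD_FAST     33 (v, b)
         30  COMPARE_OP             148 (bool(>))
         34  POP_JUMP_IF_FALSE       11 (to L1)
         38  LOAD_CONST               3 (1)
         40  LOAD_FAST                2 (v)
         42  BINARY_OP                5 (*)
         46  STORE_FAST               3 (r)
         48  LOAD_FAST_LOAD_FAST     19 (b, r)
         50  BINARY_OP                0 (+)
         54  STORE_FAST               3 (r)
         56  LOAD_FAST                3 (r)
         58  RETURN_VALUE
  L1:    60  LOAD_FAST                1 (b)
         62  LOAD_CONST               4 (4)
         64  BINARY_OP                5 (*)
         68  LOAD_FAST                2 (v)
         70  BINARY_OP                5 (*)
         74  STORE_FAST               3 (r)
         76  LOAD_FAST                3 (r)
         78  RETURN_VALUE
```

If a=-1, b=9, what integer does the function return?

-324

LOAD_CONST → push 7. Stack: [7]
LOAD_FAST a → push -1. Stack: [7, -1]
BINARY_OP ^ → 7 ^ -1 = -8. Stack: [-8]
LOAD_FAST b → push 9. Stack: [-8, 9]
BINARY_OP - → -8 - 9 = -17. Stack: [-17]
STORE_FAST v → v=-17. Stack: []
LOAD_CONST → push 9. Stack: [9]
LOAD_FAST a → push -1. Stack: [9, -1]
BINARY_OP * → 9 * -1 = -9. Stack: [-9]
STORE_FAST v → v=-9. Stack: []
LOAD_FAST_LOAD_FAST v,b → push -9,9. Stack: [-9, 9]
COMPARE_OP bool(>) → -9 vs 9 = False. Stack: [False]
POP_JUMP_IF_FALSE → pop False; jump. Stack: []
LOAD_FAST b → push 9. Stack: [9]
LOAD_CONST → push 4. Stack: [9, 4]
BINARY_OP * → 9 * 4 = 36. Stack: [36]
LOAD_FAST v → push -9. Stack: [36, -9]
BINARY_OP * → 36 * -9 = -324. Stack: [-324]
STORE_FAST r → r=-324. Stack: []
LOAD_FAST r → push -324. Stack: [-324]
RETURN_VALUE → return -324.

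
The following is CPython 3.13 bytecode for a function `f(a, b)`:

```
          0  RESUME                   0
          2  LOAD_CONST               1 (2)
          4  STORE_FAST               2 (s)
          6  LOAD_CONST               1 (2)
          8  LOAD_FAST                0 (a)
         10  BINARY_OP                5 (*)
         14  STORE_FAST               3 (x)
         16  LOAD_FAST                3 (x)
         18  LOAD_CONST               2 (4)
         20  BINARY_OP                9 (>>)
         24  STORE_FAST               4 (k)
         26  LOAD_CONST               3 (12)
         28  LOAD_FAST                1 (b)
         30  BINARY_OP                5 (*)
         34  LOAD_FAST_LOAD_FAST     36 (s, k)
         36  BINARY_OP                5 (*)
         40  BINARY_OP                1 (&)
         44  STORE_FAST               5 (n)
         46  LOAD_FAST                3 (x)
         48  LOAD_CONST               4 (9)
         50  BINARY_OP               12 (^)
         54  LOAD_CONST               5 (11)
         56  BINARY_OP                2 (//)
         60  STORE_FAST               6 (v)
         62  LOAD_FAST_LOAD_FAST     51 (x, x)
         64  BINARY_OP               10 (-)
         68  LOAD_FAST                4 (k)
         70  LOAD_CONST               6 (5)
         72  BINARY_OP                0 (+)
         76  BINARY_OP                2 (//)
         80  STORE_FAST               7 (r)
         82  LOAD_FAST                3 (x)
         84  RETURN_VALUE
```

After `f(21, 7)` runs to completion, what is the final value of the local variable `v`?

LOAD_CONST → push 2. Stack: [2]
STORE_FAST s → s=2. Stack: []
LOAD_CONST → push 2. Stack: [2]
LOAD_FAST a → push 21. Stack: [2, 21]
BINARY_OP * → 2 * 21 = 42. Stack: [42]
STORE_FAST x → x=42. Stack: []
LOAD_FAST x → push 42. Stack: [42]
LOAD_CONST → push 4. Stack: [42, 4]
BINARY_OP >> → 42 >> 4 = 2. Stack: [2]
STORE_FAST k → k=2. Stack: []
LOAD_CONST → push 12. Stack: [12]
LOAD_FAST b → push 7. Stack: [12, 7]
BINARY_OP * → 12 * 7 = 84. Stack: [84]
LOAD_FAST_LOAD_FAST s,k → push 2,2. Stack: [84, 2, 2]
BINARY_OP * → 2 * 2 = 4. Stack: [84, 4]
BINARY_OP & → 84 & 4 = 4. Stack: [4]
STORE_FAST n → n=4. Stack: []
LOAD_FAST x → push 42. Stack: [42]
LOAD_CONST → push 9. Stack: [42, 9]
BINARY_OP ^ → 42 ^ 9 = 35. Stack: [35]
LOAD_CONST → push 11. Stack: [35, 11]
BINARY_OP // → 35 // 11 = 3. Stack: [3]
STORE_FAST v → v=3. Stack: []
LOAD_FAST_LOAD_FAST x,x → push 42,42. Stack: [42, 42]
BINARY_OP - → 42 - 42 = 0. Stack: [0]
LOAD_FAST k → push 2. Stack: [0, 2]
LOAD_CONST → push 5. Stack: [0, 2, 5]
BINARY_OP + → 2 + 5 = 7. Stack: [0, 7]
BINARY_OP // → 0 // 7 = 0. Stack: [0]
STORE_FAST r → r=0. Stack: []
LOAD_FAST x → push 42. Stack: [42]
RETURN_VALUE → return 42.

3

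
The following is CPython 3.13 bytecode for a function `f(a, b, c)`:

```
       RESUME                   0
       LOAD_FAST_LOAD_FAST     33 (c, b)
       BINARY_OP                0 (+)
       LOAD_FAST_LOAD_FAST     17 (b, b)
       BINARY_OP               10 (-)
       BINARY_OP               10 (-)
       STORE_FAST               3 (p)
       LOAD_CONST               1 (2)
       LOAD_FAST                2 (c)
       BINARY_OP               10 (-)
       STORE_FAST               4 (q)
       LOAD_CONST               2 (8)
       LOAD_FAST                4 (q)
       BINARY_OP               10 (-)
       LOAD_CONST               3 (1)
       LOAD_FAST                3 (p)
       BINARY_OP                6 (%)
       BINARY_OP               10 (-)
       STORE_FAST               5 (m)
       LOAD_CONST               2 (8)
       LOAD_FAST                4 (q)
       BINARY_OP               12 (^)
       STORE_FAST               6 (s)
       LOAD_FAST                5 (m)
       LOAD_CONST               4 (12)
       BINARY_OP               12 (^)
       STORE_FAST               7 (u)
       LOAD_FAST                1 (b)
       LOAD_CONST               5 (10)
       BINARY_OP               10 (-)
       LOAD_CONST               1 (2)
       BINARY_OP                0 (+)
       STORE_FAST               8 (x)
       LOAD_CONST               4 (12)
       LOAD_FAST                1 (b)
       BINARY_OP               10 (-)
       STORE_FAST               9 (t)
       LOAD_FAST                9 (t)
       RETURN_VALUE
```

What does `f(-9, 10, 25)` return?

2

LOAD_FAST_LOAD_FAST c,b → push 25,10. Stack: [25, 10]
BINARY_OP + → 25 + 10 = 35. Stack: [35]
LOAD_FAST_LOAD_FAST b,b → push 10,10. Stack: [35, 10, 10]
BINARY_OP - → 10 - 10 = 0. Stack: [35, 0]
BINARY_OP - → 35 - 0 = 35. Stack: [35]
STORE_FAST p → p=35. Stack: []
LOAD_CONST → push 2. Stack: [2]
LOAD_FAST c → push 25. Stack: [2, 25]
BINARY_OP - → 2 - 25 = -23. Stack: [-23]
STORE_FAST q → q=-23. Stack: []
LOAD_CONST → push 8. Stack: [8]
LOAD_FAST q → push -23. Stack: [8, -23]
BINARY_OP - → 8 - -23 = 31. Stack: [31]
LOAD_CONST → push 1. Stack: [31, 1]
LOAD_FAST p → push 35. Stack: [31, 1, 35]
BINARY_OP % → 1 % 35 = 1. Stack: [31, 1]
BINARY_OP - → 31 - 1 = 30. Stack: [30]
STORE_FAST m → m=30. Stack: []
LOAD_CONST → push 8. Stack: [8]
LOAD_FAST q → push -23. Stack: [8, -23]
BINARY_OP ^ → 8 ^ -23 = -31. Stack: [-31]
STORE_FAST s → s=-31. Stack: []
LOAD_FAST m → push 30. Stack: [30]
LOAD_CONST → push 12. Stack: [30, 12]
BINARY_OP ^ → 30 ^ 12 = 18. Stack: [18]
STORE_FAST u → u=18. Stack: []
LOAD_FAST b → push 10. Stack: [10]
LOAD_CONST → push 10. Stack: [10, 10]
BINARY_OP - → 10 - 10 = 0. Stack: [0]
LOAD_CONST → push 2. Stack: [0, 2]
BINARY_OP + → 0 + 2 = 2. Stack: [2]
STORE_FAST x → x=2. Stack: []
LOAD_CONST → push 12. Stack: [12]
LOAD_FAST b → push 10. Stack: [12, 10]
BINARY_OP - → 12 - 10 = 2. Stack: [2]
STORE_FAST t → t=2. Stack: []
LOAD_FAST t → push 2. Stack: [2]
RETURN_VALUE → return 2.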